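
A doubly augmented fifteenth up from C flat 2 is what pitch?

C sharp 4

For a fifteenth the letter name doesn't change: still C, two octaves up.
Moving 26 semitones up from Cb2 (the size of a doubly augmented fifteenth) reaches C#4.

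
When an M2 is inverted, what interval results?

Interval numbers invert to sum to nine: 2 + 7 = 9, so a second inverts to a seventh.
The quality also flips — major becomes minor — giving a minor seventh.

m7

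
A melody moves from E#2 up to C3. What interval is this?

E to C spans six letter names (E-F-G-A-B-C): a sixth.
A major sixth would be 9 semitones; E#2 to C3 is 7, two semitones narrower, so the interval is diminished.

d6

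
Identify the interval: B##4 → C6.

B to C spans two letter names (B-C), plus an octave: a ninth.
A major ninth would be 14 semitones; B##4 to C6 is 11, three semitones narrower, so the interval is doubly diminished.

doubly diminished ninth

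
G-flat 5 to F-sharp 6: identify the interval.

G to F spans seven letter names (G-A-B-C-D-E-F): a seventh.
A major seventh would be 11 semitones; Gb5 to F#6 is 12, one semitone wider, so the interval is augmented.

augmented seventh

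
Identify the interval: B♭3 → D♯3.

d6

Descending from Bb3 to D#3 is the same interval as ascending D#3 to Bb3.
D to B spans six letter names (D-E-F-G-A-B): a sixth.
A major sixth would be 9 semitones; D#3 to Bb3 is 7, two semitones narrower, so the interval is diminished.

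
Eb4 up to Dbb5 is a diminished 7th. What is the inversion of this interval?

augmented second

Interval numbers invert to sum to nine: 7 + 2 = 9, so a seventh inverts to a second.
And diminished becomes augmented under inversion, so we get an augmented second.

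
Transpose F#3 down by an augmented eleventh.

C2

Counting four letter names plus an octave down from F lands on C.
An augmented eleventh is 18 semitones; 18 semitones down from F#3 gives C2.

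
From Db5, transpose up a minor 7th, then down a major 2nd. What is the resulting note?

Bbb5

Up a minor seventh from Db5: Cb6 (10 semitones up).
Down a major second from Cb6: Bbb5 (2 semitones down).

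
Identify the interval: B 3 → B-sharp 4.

B to B is the same letter name, plus an octave: an octave.
A perfect octave would be 12 semitones; B3 to B#4 is 13, one semitone wider, so the interval is augmented.

augmented octave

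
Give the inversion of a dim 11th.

augmented fifth

First reduce the compound diminished eleventh to its simple form, a diminished fourth.
Interval numbers invert to sum to nine: 4 + 5 = 9, so a fourth inverts to a fifth.
The quality also flips — diminished becomes augmented — giving an augmented fifth.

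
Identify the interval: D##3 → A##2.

Descending from D##3 to A##2 is the same interval as ascending A##2 to D##3.
A to D spans four letter names (A-B-C-D), so the interval is some kind of fourth.
The perfect fourth spans 5 semitones, and A##2 to D##3 is exactly 5 semitones — so this is a perfect fourth.

perfect fourth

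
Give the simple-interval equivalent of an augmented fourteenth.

Subtracting seven from the interval number removes an octave: 14 − 7 = 7.
Quality carries through unchanged, so the simple form is an augmented seventh.

augmented 7th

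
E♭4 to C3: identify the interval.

minor tenth

Descending from Eb4 to C3 is the same interval as ascending C3 to Eb4.
C to E spans three letter names (C-D-E), plus an octave — that makes it a tenth of some quality.
A major tenth would be 16 semitones, but C3 to Eb4 is 15 — one semitone narrower, making it a minor tenth.
(Equivalently, a compound minor third: a minor third plus an octave.)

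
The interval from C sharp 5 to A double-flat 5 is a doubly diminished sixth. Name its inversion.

Interval numbers invert to sum to nine: 6 + 3 = 9, so a sixth inverts to a third.
The quality also flips — doubly diminished becomes doubly augmented — giving a doubly augmented third.

doubly augmented third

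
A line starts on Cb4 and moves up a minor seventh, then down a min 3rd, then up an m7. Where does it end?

Cb4 up a minor seventh → Bbb4 (10 semitones).
Bbb4 down a minor third → Gb4 (3 semitones).
Gb4 up a minor seventh → Fb5 (10 semitones).

Fb5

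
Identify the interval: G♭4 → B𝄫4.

G to B spans three letter names (G-A-B): a third.
Gb4 to Bbb4 is 3 semitones, a half step short of the major third (4), so this is minor.

minor third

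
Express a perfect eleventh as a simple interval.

perfect 4th

Each octave removed subtracts seven from the number: 11 − 7 = 4.
So a perfect eleventh is an octave plus a perfect fourth. The quality is unchanged.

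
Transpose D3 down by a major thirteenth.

Six letters down from D (plus an octave) reaches F.
A major thirteenth spans 21 semitones, so from D3 the target pitch is F1.

F1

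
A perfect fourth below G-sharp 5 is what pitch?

D-sharp 5

The fourth takes the letter from G down to D.
A perfect fourth is 5 semitones; 5 semitones down from G#5 gives D#5.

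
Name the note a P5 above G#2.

D#3

The fifth takes the letter from G up to D.
A perfect fifth spans 7 semitones, so from G#2 the target pitch is D#3.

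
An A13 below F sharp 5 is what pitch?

The thirteenth's letter: F down six letter names plus an octave → A.
Moving 22 semitones down from F#5 (the size of an augmented thirteenth) reaches Ab3.

A flat 3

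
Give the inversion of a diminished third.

Inverted interval numbers add to nine, so a third pairs with a sixth (3 + 6 = 9).
The quality also flips — diminished becomes augmented — giving an augmented sixth.

A6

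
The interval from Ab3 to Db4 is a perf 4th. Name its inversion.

perfect 5th

Inverted interval numbers add to nine, so a fourth pairs with a fifth (4 + 5 = 9).
And perfect stays perfect under inversion, so we get a perfect fifth.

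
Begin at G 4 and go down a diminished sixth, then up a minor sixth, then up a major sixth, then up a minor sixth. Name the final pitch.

G4 down a diminished sixth → B#3 (7 semitones).
Up a minor sixth from B#3: G#4 (8 semitones up).
G#4 up a major sixth → E#5 (9 semitones).
E#5 up a minor sixth → C#6 (8 semitones).

C sharp 6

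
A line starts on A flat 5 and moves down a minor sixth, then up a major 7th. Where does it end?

B 5

A minor sixth down from Ab5 is C5.
C5 up a major seventh → B5 (11 semitones).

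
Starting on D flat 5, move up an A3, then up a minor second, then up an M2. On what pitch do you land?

Up an augmented third from Db5: F#5 (5 semitones up).
Up a minor second from F#5: G5 (1 semitone up).
G5 up a major second → A5 (2 semitones).

A 5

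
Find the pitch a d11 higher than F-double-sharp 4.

B 5

Counting four letter names plus an octave up from F lands on B.
A diminished eleventh spans 16 semitones, so from F##4 the target pitch is B5.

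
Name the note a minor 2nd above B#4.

Two letter names up from B: C.
Moving 1 semitone up from B#4 (the size of a minor second) reaches C#5.

C#5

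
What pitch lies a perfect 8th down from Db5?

Db4

An octave keeps the letter name D, an octave down from D.
Moving 12 semitones down from Db5 (the size of a perfect octave) reaches Db4.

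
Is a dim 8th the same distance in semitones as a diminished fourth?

11 semitones (diminished octave) vs 4 semitones (diminished fourth): not equal.

No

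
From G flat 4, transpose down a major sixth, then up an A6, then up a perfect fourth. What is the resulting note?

Down a major sixth from Gb4: Bbb3 (9 semitones down).
An augmented sixth up from Bbb3 is G4.
G4 up a perfect fourth → C5 (5 semitones).

C 5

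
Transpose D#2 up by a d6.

Bb2

Six letter names up from D: B.
Moving 7 semitones up from D#2 (the size of a diminished sixth) reaches Bb2.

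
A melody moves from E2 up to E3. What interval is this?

perfect octave

E to E is the same letter name, plus an octave, so the interval is some kind of octave.
E2 to E3 is 12 semitones, matching the perfect octave exactly, so the quality is perfect.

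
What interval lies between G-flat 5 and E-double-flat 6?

G to E spans six letter names (G-A-B-C-D-E), so the interval is some kind of sixth.
A major sixth would be 9 semitones, but Gb5 to Ebb6 is 8 — one semitone narrower, making it a minor sixth.

m6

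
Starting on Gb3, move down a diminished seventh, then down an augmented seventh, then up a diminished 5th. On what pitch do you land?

Down a diminished seventh from Gb3: A2 (9 semitones down).
An augmented seventh down from A2 is Bbb1.
Up a diminished fifth from Bbb1: Fbb2 (6 semitones up).

Fbb2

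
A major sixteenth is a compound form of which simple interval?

Take out 2 octaves (14 from the number): 16 − 14 = 2.
So a major sixteenth is 2 octaves plus a major second. The quality is unchanged.

major second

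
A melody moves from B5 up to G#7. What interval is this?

M13

B to G spans six letter names (B-C-D-E-F-G), plus an octave: a thirteenth.
B5 to G#7 is 21 semitones, matching the major thirteenth exactly, so the quality is major.
(Equivalently, a compound major sixth: a major sixth plus an octave.)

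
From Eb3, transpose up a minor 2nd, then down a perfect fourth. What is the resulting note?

Cb3

A minor second up from Eb3 is Fb3.
Down a perfect fourth from Fb3: Cb3 (5 semitones down).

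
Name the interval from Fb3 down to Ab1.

Descending from Fb3 to Ab1 is the same interval as ascending Ab1 to Fb3.
A to F spans six letter names (A-B-C-D-E-F), plus an octave, so the interval is some kind of thirteenth.
At 20 semitones, Ab1→Fb3 falls one short of a major thirteenth: minor.
(Equivalently, a compound minor sixth: a minor sixth plus an octave.)

m13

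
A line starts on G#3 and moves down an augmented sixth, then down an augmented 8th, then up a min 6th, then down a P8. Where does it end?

Gbb1

G#3 down an augmented sixth → Bb2 (10 semitones).
Down an augmented octave from Bb2: Bbb1 (13 semitones down).
A minor sixth up from Bbb1 is Gbb2.
Gbb2 down a perfect octave → Gbb1 (12 semitones).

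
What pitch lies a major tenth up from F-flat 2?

A-flat 3

Three letters up from F (plus an octave) reaches A.
Moving 16 semitones up from Fb2 (the size of a major tenth) reaches Ab3.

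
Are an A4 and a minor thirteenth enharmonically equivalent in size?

An augmented fourth spans 6 semitones; a minor thirteenth spans 20 semitones. They differ by 14.

No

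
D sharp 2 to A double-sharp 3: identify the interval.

augmented twelfth

D to A spans five letter names (D-E-F-G-A), plus an octave — that makes it a twelfth of some quality.
A perfect twelfth would be 19 semitones; D#2 to A##3 is 20, one semitone wider, so the interval is augmented.
(Equivalently, a compound augmented fifth: an augmented fifth plus an octave.)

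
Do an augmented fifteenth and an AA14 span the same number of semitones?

Yes

Both span 25 semitones: an augmented fifteenth and a doubly augmented fourteenth are the same chromatic distance.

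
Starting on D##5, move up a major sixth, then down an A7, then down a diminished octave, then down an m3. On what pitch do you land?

A##3

Up a major sixth from D##5: B##5 (9 semitones up).
An augmented seventh down from B##5 is C#5.
Down a diminished octave from C#5: C##4 (11 semitones down).
A minor third down from C##4 is A##3.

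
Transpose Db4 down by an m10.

Three letters down from D (plus an octave) reaches B.
A minor tenth spans 15 semitones, so from Db4 the target pitch is Bb2.

Bb2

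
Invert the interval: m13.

M3

First reduce the compound minor thirteenth to its simple form, a minor sixth.
Interval numbers invert to sum to nine: 6 + 3 = 9, so a sixth inverts to a third.
Quality inverts too: minor becomes major. That makes the inversion a major third.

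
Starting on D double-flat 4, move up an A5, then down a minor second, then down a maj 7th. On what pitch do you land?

Up an augmented fifth from Dbb4: Ab4 (8 semitones up).
A minor second down from Ab4 is G4.
G4 down a major seventh → Ab3 (11 semitones).

A flat 3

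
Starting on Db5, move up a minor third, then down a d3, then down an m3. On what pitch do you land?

B4

Db5 up a minor third → Fb5 (3 semitones).
A diminished third down from Fb5 is D5.
A minor third down from D5 is B4.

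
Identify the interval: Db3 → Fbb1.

Descending from Db3 to Fbb1 is the same interval as ascending Fbb1 to Db3.
F to D spans six letter names (F-G-A-B-C-D), plus an octave — that makes it a thirteenth of some quality.
The major thirteenth is 21 semitones; here we have 22, one semitone wider: augmented.
(Equivalently, a compound augmented sixth: an augmented sixth plus an octave.)

A13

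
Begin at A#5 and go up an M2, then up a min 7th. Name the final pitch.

A major second up from A#5 is B#5.
B#5 up a minor seventh → A#6 (10 semitones).

A#6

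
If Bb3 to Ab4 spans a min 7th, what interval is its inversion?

major 2nd

The rule of nine gives the new number: 9 − 7 = 2, so a seventh becomes a second.
The quality also flips — minor becomes major — giving a major second.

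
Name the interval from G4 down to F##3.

diminished 9th

Descending from G4 to F##3 is the same interval as ascending F##3 to G4.
F to G spans two letter names (F-G), plus an octave — that makes it a ninth of some quality.
F##3 to G4 spans 12 semitones — two semitones narrower than the major ninth (14) — giving a diminished ninth.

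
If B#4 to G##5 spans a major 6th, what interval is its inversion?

The rule of nine gives the new number: 9 − 6 = 3, so a sixth becomes a third.
The quality also flips — major becomes minor — giving a minor third.

minor third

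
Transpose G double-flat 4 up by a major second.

A double-flat 4

Counting two letter names up from G lands on A.
Moving 2 semitones up from Gbb4 (the size of a major second) reaches Abb4.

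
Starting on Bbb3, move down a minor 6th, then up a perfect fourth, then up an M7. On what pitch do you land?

Bbb3 down a minor sixth → Db3 (8 semitones).
Db3 up a perfect fourth → Gb3 (5 semitones).
Up a major seventh from Gb3: F4 (11 semitones up).

F4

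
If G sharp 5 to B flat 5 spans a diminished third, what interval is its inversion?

A6

Inverted interval numbers add to nine, so a third pairs with a sixth (3 + 6 = 9).
The quality also flips — diminished becomes augmented — giving an augmented sixth.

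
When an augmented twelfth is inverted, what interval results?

First reduce the compound augmented twelfth to its simple form, an augmented fifth.
Inverted interval numbers add to nine, so a fifth pairs with a fourth (5 + 4 = 9).
And augmented becomes diminished under inversion, so we get a diminished fourth.

d4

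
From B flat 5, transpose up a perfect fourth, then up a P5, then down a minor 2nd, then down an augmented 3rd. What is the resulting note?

Up a perfect fourth from Bb5: Eb6 (5 semitones up).
Up a perfect fifth from Eb6: Bb6 (7 semitones up).
Down a minor second from Bb6: A6 (1 semitone down).
An augmented third down from A6 is Fb6.

F flat 6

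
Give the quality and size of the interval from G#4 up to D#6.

G to D spans five letter names (G-A-B-C-D), plus an octave, so the interval is some kind of twelfth.
Counting semitones, G#4→D#6 is 19, which is the perfect twelfth.
(Equivalently, a compound perfect fifth: a perfect fifth plus an octave.)

perfect 12th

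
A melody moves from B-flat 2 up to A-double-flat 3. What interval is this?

diminished 7th

B to A spans seven letter names (B-C-D-E-F-G-A) — that makes it a seventh of some quality.
A major seventh would be 11 semitones; Bb2 to Abb3 is 9, two semitones narrower, so the interval is diminished.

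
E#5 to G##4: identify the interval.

Descending from E#5 to G##4 is the same interval as ascending G##4 to E#5.
G to E spans six letter names (G-A-B-C-D-E) — that makes it a sixth of some quality.
A major sixth would be 9 semitones, but G##4 to E#5 is 8 — one semitone narrower, making it a minor sixth.

minor sixth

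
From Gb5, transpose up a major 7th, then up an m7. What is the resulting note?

A major seventh up from Gb5 is F6.
Up a minor seventh from F6: Eb7 (10 semitones up).

Eb7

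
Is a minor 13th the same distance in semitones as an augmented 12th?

A minor thirteenth spans 20 semitones, and an augmented twelfth also spans 20 semitones — they're enharmonic.

Yes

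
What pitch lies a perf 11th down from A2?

The eleventh's letter: A down four letter names plus an octave → E.
Moving 17 semitones down from A2 (the size of a perfect eleventh) reaches E1.

E1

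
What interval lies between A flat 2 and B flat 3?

major 9th

A to B spans two letter names (A-B), plus an octave: a ninth.
Ab2 to Bb3 is 14 semitones, matching the major ninth exactly, so the quality is major.
(Equivalently, a compound major second: a major second plus an octave.)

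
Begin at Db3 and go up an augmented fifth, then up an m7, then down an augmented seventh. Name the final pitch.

Abb3

Db3 up an augmented fifth → A3 (8 semitones).
A minor seventh up from A3 is G4.
G4 down an augmented seventh → Abb3 (12 semitones).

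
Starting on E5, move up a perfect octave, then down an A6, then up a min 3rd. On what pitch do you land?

Up a perfect octave from E5: E6 (12 semitones up).
Down an augmented sixth from E6: Gb5 (10 semitones down).
Up a minor third from Gb5: Bbb5 (3 semitones up).

Bbb5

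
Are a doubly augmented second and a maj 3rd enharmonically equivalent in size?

A doubly augmented second = 4 semitones = a major third; enharmonically equal.

Yes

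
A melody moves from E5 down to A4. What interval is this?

Descending from E5 to A4 is the same interval as ascending A4 to E5.
A to E spans five letter names (A-B-C-D-E): a fifth.
The perfect fifth spans 7 semitones, and A4 to E5 is exactly 7 semitones — so this is a perfect fifth.

P5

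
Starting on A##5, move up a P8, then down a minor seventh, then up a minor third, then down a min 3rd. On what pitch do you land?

A perfect octave up from A##5 is A##6.
A minor seventh down from A##6 is B##5.
A minor third up from B##5 is D##6.
Down a minor third from D##6: B##5 (3 semitones down).

B##5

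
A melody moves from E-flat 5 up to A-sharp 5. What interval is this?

doubly augmented fourth

E to A spans four letter names (E-F-G-A) — that makes it a fourth of some quality.
The perfect fourth is 5 semitones; here we have 7, two semitones wider: doubly augmented.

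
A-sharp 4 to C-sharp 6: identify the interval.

m10

A to C spans three letter names (A-B-C), plus an octave, so the interval is some kind of tenth.
At 15 semitones, A#4→C#6 falls one short of a major tenth: minor.
(Equivalently, a compound minor third: a minor third plus an octave.)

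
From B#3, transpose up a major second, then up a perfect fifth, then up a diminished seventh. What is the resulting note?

A major second up from B#3 is C##4.
C##4 up a perfect fifth → G##4 (7 semitones).
Up a diminished seventh from G##4: F#5 (9 semitones up).

F#5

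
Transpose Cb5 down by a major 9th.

Bbb3

Two letters down from C (plus an octave) reaches B.
A major ninth spans 14 semitones, so from Cb5 the target pitch is Bbb3.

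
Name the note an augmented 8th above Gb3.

G4

An octave keeps the letter name G, an octave up from G.
An augmented octave is 13 semitones; 13 semitones up from Gb3 gives G4.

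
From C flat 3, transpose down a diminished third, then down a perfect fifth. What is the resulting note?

Down a diminished third from Cb3: A2 (2 semitones down).
A perfect fifth down from A2 is D2.

D 2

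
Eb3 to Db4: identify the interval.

minor seventh

E to D spans seven letter names (E-F-G-A-B-C-D) — that makes it a seventh of some quality.
A major seventh would be 11 semitones, but Eb3 to Db4 is 10 — one semitone narrower, making it a minor seventh.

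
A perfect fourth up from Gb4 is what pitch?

Four letter names up from G: C.
Moving 5 semitones up from Gb4 (the size of a perfect fourth) reaches Cb5.

Cb5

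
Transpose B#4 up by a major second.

C##5

Two letter names up from B: C.
Moving 2 semitones up from B#4 (the size of a major second) reaches C##5.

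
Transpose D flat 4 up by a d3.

The third takes the letter from D up to F.
A diminished third spans 2 semitones, so from Db4 the target pitch is Fbb4.

F double-flat 4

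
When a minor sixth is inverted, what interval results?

Inverted interval numbers add to nine, so a sixth pairs with a third (6 + 3 = 9).
And minor becomes major under inversion, so we get a major third.

major third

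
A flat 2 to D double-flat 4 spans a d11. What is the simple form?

d4

Each octave removed subtracts seven from the number: 11 − 7 = 4.
Quality carries through unchanged, so the simple form is a diminished fourth.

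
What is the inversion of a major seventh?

minor second

The rule of nine gives the new number: 9 − 7 = 2, so a seventh becomes a second.
The quality also flips — major becomes minor — giving a minor second.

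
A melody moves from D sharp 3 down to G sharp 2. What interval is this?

Descending from D#3 to G#2 is the same interval as ascending G#2 to D#3.
G to D spans five letter names (G-A-B-C-D): a fifth.
G#2 to D#3 is 7 semitones, matching the perfect fifth exactly, so the quality is perfect.

perfect 5th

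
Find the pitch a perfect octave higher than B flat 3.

For an octave the letter name doesn't change: still B, an octave up.
Moving 12 semitones up from Bb3 (the size of a perfect octave) reaches Bb4.

B flat 4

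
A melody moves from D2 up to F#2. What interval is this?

major third

D to F spans three letter names (D-E-F) — that makes it a third of some quality.
The major third spans 4 semitones, and D2 to F#2 is exactly 4 semitones — so this is a major third.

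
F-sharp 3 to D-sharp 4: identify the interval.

F to D spans six letter names (F-G-A-B-C-D), so the interval is some kind of sixth.
Counting semitones, F#3→D#4 is 9, which is the major sixth.

major sixth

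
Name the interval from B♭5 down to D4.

minor thirteenth

Descending from Bb5 to D4 is the same interval as ascending D4 to Bb5.
D to B spans six letter names (D-E-F-G-A-B), plus an octave: a thirteenth.
A major thirteenth would be 21 semitones, but D4 to Bb5 is 20 — one semitone narrower, making it a minor thirteenth.
(Equivalently, a compound minor sixth: a minor sixth plus an octave.)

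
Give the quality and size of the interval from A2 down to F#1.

Descending from A2 to F#1 is the same interval as ascending F#1 to A2.
F to A spans three letter names (F-G-A), plus an octave, so the interval is some kind of tenth.
F#1 to A2 is 15 semitones, a half step short of the major tenth (16), so this is minor.
(Equivalently, a compound minor third: a minor third plus an octave.)

minor 10th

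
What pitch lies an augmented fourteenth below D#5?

Eb3

Counting seven letter names plus an octave down from D lands on E.
An augmented fourteenth spans 24 semitones, so from D#5 the target pitch is Eb3.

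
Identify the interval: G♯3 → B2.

major sixth

Descending from G#3 to B2 is the same interval as ascending B2 to G#3.
B to G spans six letter names (B-C-D-E-F-G), so the interval is some kind of sixth.
The major sixth spans 9 semitones, and B2 to G#3 is exactly 9 semitones — so this is a major sixth.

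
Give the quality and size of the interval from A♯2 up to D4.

d11

A to D spans four letter names (A-B-C-D), plus an octave: an eleventh.
A perfect eleventh would be 17 semitones; A#2 to D4 is 16, one semitone narrower, so the interval is diminished.
(Equivalently, a compound diminished fourth: a diminished fourth plus an octave.)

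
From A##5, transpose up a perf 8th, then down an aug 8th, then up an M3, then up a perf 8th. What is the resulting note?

C##7

Up a perfect octave from A##5: A##6 (12 semitones up).
A##6 down an augmented octave → A#5 (13 semitones).
A#5 up a major third → C##6 (4 semitones).
A perfect octave up from C##6 is C##7.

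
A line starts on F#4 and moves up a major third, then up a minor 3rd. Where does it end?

C#5

F#4 up a major third → A#4 (4 semitones).
A#4 up a minor third → C#5 (3 semitones).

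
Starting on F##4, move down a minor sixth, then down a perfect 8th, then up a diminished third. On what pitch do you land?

A minor sixth down from F##4 is A##3.
A perfect octave down from A##3 is A##2.
Up a diminished third from A##2: C#3 (2 semitones up).

C#3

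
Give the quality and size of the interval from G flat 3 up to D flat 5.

G to D spans five letter names (G-A-B-C-D), plus an octave: a twelfth.
The perfect twelfth spans 19 semitones, and Gb3 to Db5 is exactly 19 semitones — so this is a perfect twelfth.
(Equivalently, a compound perfect fifth: a perfect fifth plus an octave.)

perfect twelfth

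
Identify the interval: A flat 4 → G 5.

major seventh

A to G spans seven letter names (A-B-C-D-E-F-G), so the interval is some kind of seventh.
Counting semitones, Ab4→G5 is 11, which is the major seventh.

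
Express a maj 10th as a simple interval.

Each octave removed subtracts seven from the number: 10 − 7 = 3.
That makes a major tenth a compound major third — an octave plus a major third.

M3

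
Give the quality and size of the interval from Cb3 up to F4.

augmented 11th

C to F spans four letter names (C-D-E-F), plus an octave, so the interval is some kind of eleventh.
The perfect eleventh is 17 semitones; here we have 18, one semitone wider: augmented.
(Equivalently, a compound augmented fourth: an augmented fourth plus an octave.)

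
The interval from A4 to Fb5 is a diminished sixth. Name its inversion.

Inverted interval numbers add to nine, so a sixth pairs with a third (6 + 3 = 9).
And diminished becomes augmented under inversion, so we get an augmented third.

augmented 3rd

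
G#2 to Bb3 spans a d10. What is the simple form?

Subtracting seven from the interval number removes an octave: 10 − 7 = 3.
That makes a diminished tenth a compound diminished third — an octave plus a diminished third.

d3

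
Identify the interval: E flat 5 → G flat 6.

E to G spans three letter names (E-F-G), plus an octave: a tenth.
Eb5 to Gb6 is 15 semitones, a half step short of the major tenth (16), so this is minor.
(Equivalently, a compound minor third: a minor third plus an octave.)

minor tenth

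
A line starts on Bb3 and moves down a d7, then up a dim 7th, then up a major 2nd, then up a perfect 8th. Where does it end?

Bb3 down a diminished seventh → C#3 (9 semitones).
A diminished seventh up from C#3 is Bb3.
Up a major second from Bb3: C4 (2 semitones up).
A perfect octave up from C4 is C5.

C5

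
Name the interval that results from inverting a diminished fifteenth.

First reduce the compound diminished fifteenth to its simple form, a diminished octave.
The rule of nine gives the new number: 9 − 8 = 1, so an octave becomes a unison.
The quality also flips — diminished becomes augmented — giving an augmented unison.

augmented 1st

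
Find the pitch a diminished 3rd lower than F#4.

D##4

Counting three letter names down from F lands on D.
Moving 2 semitones down from F#4 (the size of a diminished third) reaches D##4.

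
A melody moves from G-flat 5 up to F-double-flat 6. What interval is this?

diminished 7th

G to F spans seven letter names (G-A-B-C-D-E-F): a seventh.
Gb5 to Fbb6 spans 9 semitones — two semitones narrower than the major seventh (11) — giving a diminished seventh.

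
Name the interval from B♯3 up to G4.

diminished sixth

B to G spans six letter names (B-C-D-E-F-G) — that makes it a sixth of some quality.
B#3 to G4 spans 7 semitones — two semitones narrower than the major sixth (9) — giving a diminished sixth.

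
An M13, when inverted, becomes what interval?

First reduce the compound major thirteenth to its simple form, a major sixth.
Interval numbers invert to sum to nine: 6 + 3 = 9, so a sixth inverts to a third.
Quality inverts too: major becomes minor. That makes the inversion a minor third.

m3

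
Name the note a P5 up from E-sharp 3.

The fifth takes the letter from E up to B.
A perfect fifth spans 7 semitones, so from E#3 the target pitch is B#3.

B-sharp 3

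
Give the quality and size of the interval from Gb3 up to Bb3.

G to B spans three letter names (G-A-B): a third.
Gb3 to Bb3 is 4 semitones, matching the major third exactly, so the quality is major.

M3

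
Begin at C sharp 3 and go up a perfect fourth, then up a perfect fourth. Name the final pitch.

C#3 up a perfect fourth → F#3 (5 semitones).
A perfect fourth up from F#3 is B3.

B 3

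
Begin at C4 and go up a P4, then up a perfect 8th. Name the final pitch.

A perfect fourth up from C4 is F4.
Up a perfect octave from F4: F5 (12 semitones up).

F5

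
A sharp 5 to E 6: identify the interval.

d5

A to E spans five letter names (A-B-C-D-E): a fifth.
A#5 to E6 spans 6 semitones — one semitone narrower than the perfect fifth (7) — giving a diminished fifth.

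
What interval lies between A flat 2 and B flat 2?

major 2nd

A to B spans two letter names (A-B), so the interval is some kind of second.
The major second spans 2 semitones, and Ab2 to Bb2 is exactly 2 semitones — so this is a major second.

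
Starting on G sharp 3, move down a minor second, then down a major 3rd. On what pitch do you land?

A minor second down from G#3 is F##3.
Down a major third from F##3: D#3 (4 semitones down).

D sharp 3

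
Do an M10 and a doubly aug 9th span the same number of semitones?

A major tenth spans 16 semitones, and a doubly augmented ninth also spans 16 semitones — they're enharmonic.

Yes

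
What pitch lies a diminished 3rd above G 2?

B-double-flat 2

The third takes the letter from G up to B.
Moving 2 semitones up from G2 (the size of a diminished third) reaches Bbb2.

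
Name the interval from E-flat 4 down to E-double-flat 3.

augmented 8th

Descending from Eb4 to Ebb3 is the same interval as ascending Ebb3 to Eb4.
E to E is the same letter name, plus an octave, so the interval is some kind of octave.
The perfect octave is 12 semitones; here we have 13, one semitone wider: augmented.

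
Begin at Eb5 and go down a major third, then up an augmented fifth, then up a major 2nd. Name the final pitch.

A major third down from Eb5 is Cb5.
Cb5 up an augmented fifth → G5 (8 semitones).
Up a major second from G5: A5 (2 semitones up).

A5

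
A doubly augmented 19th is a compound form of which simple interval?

Each octave removed subtracts seven from the number: 19 − 14 = 5.
So a doubly augmented nineteenth is 2 octaves plus a doubly augmented fifth. The quality is unchanged.

doubly augmented fifth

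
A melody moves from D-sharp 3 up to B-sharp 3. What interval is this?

D to B spans six letter names (D-E-F-G-A-B): a sixth.
The major sixth spans 9 semitones, and D#3 to B#3 is exactly 9 semitones — so this is a major sixth.

M6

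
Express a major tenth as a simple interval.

major 3rd

Each octave removed subtracts seven from the number: 10 − 7 = 3.
Quality carries through unchanged, so the simple form is a major third.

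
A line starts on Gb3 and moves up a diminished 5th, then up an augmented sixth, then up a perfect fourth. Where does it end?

Up a diminished fifth from Gb3: Dbb4 (6 semitones up).
Up an augmented sixth from Dbb4: Bb4 (10 semitones up).
Up a perfect fourth from Bb4: Eb5 (5 semitones up).

Eb5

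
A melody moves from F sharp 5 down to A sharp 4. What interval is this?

minor 6th

Descending from F#5 to A#4 is the same interval as ascending A#4 to F#5.
A to F spans six letter names (A-B-C-D-E-F): a sixth.
At 8 semitones, A#4→F#5 falls one short of a major sixth: minor.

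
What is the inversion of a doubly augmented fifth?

doubly diminished 4th

Interval numbers invert to sum to nine: 5 + 4 = 9, so a fifth inverts to a fourth.
And doubly augmented becomes doubly diminished under inversion, so we get a doubly diminished fourth.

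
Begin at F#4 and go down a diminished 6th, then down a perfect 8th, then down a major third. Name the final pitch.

F##2

A diminished sixth down from F#4 is A##3.
Down a perfect octave from A##3: A##2 (12 semitones down).
A major third down from A##2 is F##2.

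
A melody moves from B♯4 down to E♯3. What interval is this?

Descending from B#4 to E#3 is the same interval as ascending E#3 to B#4.
E to B spans five letter names (E-F-G-A-B), plus an octave — that makes it a twelfth of some quality.
Counting semitones, E#3→B#4 is 19, which is the perfect twelfth.
(Equivalently, a compound perfect fifth: a perfect fifth plus an octave.)

perfect 12th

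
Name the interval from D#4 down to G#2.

P12

Descending from D#4 to G#2 is the same interval as ascending G#2 to D#4.
G to D spans five letter names (G-A-B-C-D), plus an octave — that makes it a twelfth of some quality.
The perfect twelfth spans 19 semitones, and G#2 to D#4 is exactly 19 semitones — so this is a perfect twelfth.
(Equivalently, a compound perfect fifth: a perfect fifth plus an octave.)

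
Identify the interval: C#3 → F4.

C to F spans four letter names (C-D-E-F), plus an octave, so the interval is some kind of eleventh.
The perfect eleventh is 17 semitones; here we have 16, one semitone narrower: diminished.
(Equivalently, a compound diminished fourth: a diminished fourth plus an octave.)

diminished 11th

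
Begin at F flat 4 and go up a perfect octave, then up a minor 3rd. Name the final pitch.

A perfect octave up from Fb4 is Fb5.
Up a minor third from Fb5: Abb5 (3 semitones up).

A double-flat 5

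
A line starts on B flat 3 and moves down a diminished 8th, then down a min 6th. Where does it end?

D sharp 2

A diminished octave down from Bb3 is B2.
B2 down a minor sixth → D#2 (8 semitones).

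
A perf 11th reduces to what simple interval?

Take out an octave (7 from the number): 11 − 7 = 4.
That makes a perfect eleventh a compound perfect fourth — an octave plus a perfect fourth.

P4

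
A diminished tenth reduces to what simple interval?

diminished 3rd

Take out an octave (7 from the number): 10 − 7 = 3.
That makes a diminished tenth a compound diminished third — an octave plus a diminished third.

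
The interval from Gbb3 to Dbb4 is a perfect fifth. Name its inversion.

perfect 4th

The rule of nine gives the new number: 9 − 5 = 4, so a fifth becomes a fourth.
The quality also flips — perfect stays perfect — giving a perfect fourth.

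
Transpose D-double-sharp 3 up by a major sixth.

Counting six letter names up from D lands on B.
A major sixth is 9 semitones; 9 semitones up from D##3 gives B##3.

B-double-sharp 3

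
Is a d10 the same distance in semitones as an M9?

A diminished tenth spans 14 semitones, and a major ninth also spans 14 semitones — they're enharmonic.

Yes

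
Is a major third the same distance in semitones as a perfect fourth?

A major third spans 4 semitones; a perfect fourth spans 5 semitones. They differ by 1.

No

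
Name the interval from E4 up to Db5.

E to D spans seven letter names (E-F-G-A-B-C-D) — that makes it a seventh of some quality.
E4 to Db5 spans 9 semitones — two semitones narrower than the major seventh (11) — giving a diminished seventh.

diminished 7th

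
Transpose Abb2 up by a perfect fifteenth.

A fifteenth keeps the letter name A, two octaves up from A.
A perfect fifteenth spans 24 semitones, so from Abb2 the target pitch is Abb4.

Abb4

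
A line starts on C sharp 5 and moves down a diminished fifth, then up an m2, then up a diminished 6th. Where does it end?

Down a diminished fifth from C#5: F##4 (6 semitones down).
A minor second up from F##4 is G#4.
Up a diminished sixth from G#4: Eb5 (7 semitones up).

E flat 5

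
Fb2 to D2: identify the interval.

diminished third

Descending from Fb2 to D2 is the same interval as ascending D2 to Fb2.
D to F spans three letter names (D-E-F): a third.
D2 to Fb2 spans 2 semitones — two semitones narrower than the major third (4) — giving a diminished third.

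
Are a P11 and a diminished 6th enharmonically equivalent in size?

A perfect eleventh spans 17 semitones; a diminished sixth spans 7 semitones. They differ by 10.

No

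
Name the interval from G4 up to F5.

G to F spans seven letter names (G-A-B-C-D-E-F): a seventh.
A major seventh would be 11 semitones, but G4 to F5 is 10 — one semitone narrower, making it a minor seventh.

minor 7th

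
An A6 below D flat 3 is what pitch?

Counting six letter names down from D lands on F.
Moving 10 semitones down from Db3 (the size of an augmented sixth) reaches Fbb2.

F double-flat 2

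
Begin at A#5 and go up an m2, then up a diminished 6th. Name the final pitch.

A#5 up a minor second → B5 (1 semitone).
A diminished sixth up from B5 is Gb6.

Gb6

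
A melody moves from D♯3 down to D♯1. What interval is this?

Descending from D#3 to D#1 is the same interval as ascending D#1 to D#3.
D to D is the same letter name, plus 2 octaves, so the interval is some kind of fifteenth.
Counting semitones, D#1→D#3 is 24, which is the perfect fifteenth.
(Equivalently, a compound perfect octave: a perfect octave plus an octave.)

perfect fifteenth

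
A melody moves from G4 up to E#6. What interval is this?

A13

G to E spans six letter names (G-A-B-C-D-E), plus an octave: a thirteenth.
G4 to E#6 spans 22 semitones — one semitone wider than the major thirteenth (21) — giving an augmented thirteenth.
(Equivalently, a compound augmented sixth: an augmented sixth plus an octave.)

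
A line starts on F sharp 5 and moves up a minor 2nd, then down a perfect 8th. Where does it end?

G 4

Up a minor second from F#5: G5 (1 semitone up).
A perfect octave down from G5 is G4.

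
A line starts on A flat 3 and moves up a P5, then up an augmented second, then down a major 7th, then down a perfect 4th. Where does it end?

A perfect fifth up from Ab3 is Eb4.
Up an augmented second from Eb4: F#4 (3 semitones up).
A major seventh down from F#4 is G3.
Down a perfect fourth from G3: D3 (5 semitones down).

D 3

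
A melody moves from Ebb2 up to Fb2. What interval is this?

E to F spans two letter names (E-F), so the interval is some kind of second.
The major second spans 2 semitones, and Ebb2 to Fb2 is exactly 2 semitones — so this is a major second.

M2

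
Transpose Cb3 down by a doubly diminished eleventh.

G#1

Four letters down from C (plus an octave) reaches G.
A doubly diminished eleventh spans 15 semitones, so from Cb3 the target pitch is G#1.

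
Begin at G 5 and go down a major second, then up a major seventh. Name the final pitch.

E 6

G5 down a major second → F5 (2 semitones).
F5 up a major seventh → E6 (11 semitones).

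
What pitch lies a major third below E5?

Three letter names down from E: C.
Moving 4 semitones down from E5 (the size of a major third) reaches C5.

C5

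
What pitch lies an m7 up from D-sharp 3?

C-sharp 4

The seventh takes the letter from D up to C.
A minor seventh spans 10 semitones, so from D#3 the target pitch is C#4.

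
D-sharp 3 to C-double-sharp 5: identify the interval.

major 14th

D to C spans seven letter names (D-E-F-G-A-B-C), plus an octave — that makes it a fourteenth of some quality.
The major fourteenth spans 23 semitones, and D#3 to C##5 is exactly 23 semitones — so this is a major fourteenth.
(Equivalently, a compound major seventh: a major seventh plus an octave.)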